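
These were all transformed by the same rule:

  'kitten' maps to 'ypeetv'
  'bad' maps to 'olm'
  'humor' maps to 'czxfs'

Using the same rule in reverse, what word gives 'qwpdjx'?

The output letters match the input read backwards, each shifted +11: kitten reversed is nettik. The word is reversed, then every letter is shifted forward by 11.
Decoding qwpdjx: shift back: q−11=f, w−11=l, p−11=e, d−11=s, j−11=y, x−11=m → flesym; then reverse → myself.

myself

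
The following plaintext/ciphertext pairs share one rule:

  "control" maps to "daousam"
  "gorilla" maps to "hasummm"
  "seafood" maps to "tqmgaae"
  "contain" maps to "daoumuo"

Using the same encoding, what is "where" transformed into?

The shift depends on letter class: consonant c→d is +1, but vowel o→a is +12. Two shifts are in play — +12 for a/e/i/o/u, +1 for every other letter.
On where: w(cons)+1=x, h(cons)+1=i, e(vowel)+12=q, r(cons)+1=s, e(vowel)+12=q.

xiqsq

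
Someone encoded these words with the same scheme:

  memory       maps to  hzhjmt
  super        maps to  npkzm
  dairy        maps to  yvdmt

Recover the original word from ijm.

nor

Every letter moves 21 places later in the alphabet, wrapping around z→a.
Undoing it on ijm: i−21=n, j−21=o, m−21=r.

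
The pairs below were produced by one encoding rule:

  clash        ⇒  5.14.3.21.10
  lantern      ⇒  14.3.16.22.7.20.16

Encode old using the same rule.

17.14.6

c is letter #3 and maps to 5: an offset of 2. Each letter is replaced by its alphabet position (a=1..z=26) + 2.
For old: o=15→17, l=12→14, d=4→6.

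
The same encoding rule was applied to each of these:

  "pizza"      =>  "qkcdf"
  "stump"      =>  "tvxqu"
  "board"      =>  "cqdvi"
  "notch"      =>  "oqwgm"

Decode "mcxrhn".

In pizza: p→q is +1, i→k is +2, z→c is +3, z→d is +4 — the shift increases by 1 each position. Each letter shifts forward by (position + 1), i.e. 1, 2, 3, … — the shift grows by one for each successive letter.
Decoding mcxrhn: m−1=l, c−2=a, x−3=u, r−4=n, h−5=c, n−6=h.

launch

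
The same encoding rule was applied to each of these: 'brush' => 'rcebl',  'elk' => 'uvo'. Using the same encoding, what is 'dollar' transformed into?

bkvvyn

The output letters match the input read backwards, each shifted +10: brush reversed is hsurb. Read the word backwards and shift each letter +10.
For dollar: reverse → rallod; then shift: r+10=b, a+10=k, l+10=v, l+10=v, o+10=y, d+10=n.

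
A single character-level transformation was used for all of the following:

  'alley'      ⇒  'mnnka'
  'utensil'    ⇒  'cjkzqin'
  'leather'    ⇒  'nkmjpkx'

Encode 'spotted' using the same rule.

qlsjjkr

a(0)→m(12) and l(11)→n(13) fit y≡19x+12 (mod 26); the inverse of 19 mod 26 is 11. This is an affine cipher: with a=0,…,z=25, each position x becomes (19x+12) mod 26.
Applying it to spotted: s(18)→19·18+12≡16=q; p(15)→19·15+12≡11=l; o(14)→19·14+12≡18=s; t(19)→19·19+12≡9=j; t(19)→19·19+12≡9=j; e(4)→19·4+12≡10=k; d(3)→19·3+12≡17=r (all mod 26).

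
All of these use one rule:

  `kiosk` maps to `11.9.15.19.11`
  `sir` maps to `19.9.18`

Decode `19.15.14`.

k is letter #11 and maps to 11: an offset of 0. Each letter is replaced by its alphabet position (a=1, b=2, …, z=26).
Decoding 19.15.14: 19=s, 15=o, 14=n.

son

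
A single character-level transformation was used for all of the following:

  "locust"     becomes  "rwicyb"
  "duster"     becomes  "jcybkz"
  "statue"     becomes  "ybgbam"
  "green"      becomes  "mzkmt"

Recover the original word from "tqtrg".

A repeating key of period 2 is used — shifts +6, +8 over and over.
Undoing it on tqtrg: t−6=n, q−8=i, t−6=n, r−8=j, g−6=a.

ninja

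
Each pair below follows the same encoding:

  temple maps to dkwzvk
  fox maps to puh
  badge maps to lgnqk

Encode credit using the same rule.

Vowels shift forward by 6 and consonants shift forward by 10.
On credit: c(cons)+10=m, r(cons)+10=b, e(vowel)+6=k, d(cons)+10=n, i(vowel)+6=o, t(cons)+10=d.

mbknod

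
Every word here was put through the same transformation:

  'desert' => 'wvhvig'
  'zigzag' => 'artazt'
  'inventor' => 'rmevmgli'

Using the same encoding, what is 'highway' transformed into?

Each pair mirrors across the alphabet (d↔w, e↔v, s↔h): positions sum to 25. Each letter is replaced by its mirror in the alphabet: a↔z, b↔y, c↔x, and so on (the Atbash cipher).
Applying it to highway: h↔s, i↔r, g↔t, h↔s, w↔d, a↔z, y↔b.

srtsdzb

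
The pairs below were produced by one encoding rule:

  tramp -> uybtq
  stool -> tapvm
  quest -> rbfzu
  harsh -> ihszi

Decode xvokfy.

Shifts by position in tramp: pos 0: t→u (+1), pos 1: r→y (+7), pos 2: a→b (+1), pos 3: m→t (+7) — repeating every 2. The shifts repeat in a cycle of length 2: positions 0,1,… shift by +1, +7, then the pattern repeats.
Undoing it on xvokfy: x−1=w, v−7=o, o−1=n, k−7=d, f−1=e, y−7=r.

wonder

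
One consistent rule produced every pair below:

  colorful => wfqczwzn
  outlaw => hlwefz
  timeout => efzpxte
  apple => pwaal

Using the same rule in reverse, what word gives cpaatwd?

The output letters match the input read backwards, each shifted +11: colorful reversed is lufroloc. Read the word backwards and shift each letter +11.
Decoding cpaatwd: shift back: c−11=r, p−11=e, a−11=p, a−11=p, t−11=i, w−11=l, d−11=s → reppils; then reverse → slipper.

slipper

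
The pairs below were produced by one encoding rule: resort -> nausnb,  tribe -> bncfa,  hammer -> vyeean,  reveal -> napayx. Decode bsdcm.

This is an affine cipher: with a=0,…,z=25, each position x becomes (7x+24) mod 26.
Decoding bsdcm: b(1)→15·(1−24)≡19=t; s(18)→15·(18−24)≡14=o; d(3)→15·(3−24)≡23=x; c(2)→15·(2−24)≡8=i; m(12)→15·(12−24)≡2=c (all mod 26).

toxic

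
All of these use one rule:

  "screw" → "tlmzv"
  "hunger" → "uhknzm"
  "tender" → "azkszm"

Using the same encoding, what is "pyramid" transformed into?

yjmxdbs

Each letter's alphabet position (a=0..z=25) is mapped through 7·x+23 mod 26 — an affine cipher.
Applying it to pyramid: p(15)→7·15+23≡24=y; y(24)→7·24+23≡9=j; r(17)→7·17+23≡12=m; a(0)→7·0+23≡23=x; m(12)→7·12+23≡3=d; i(8)→7·8+23≡1=b; d(3)→7·3+23≡18=s (all mod 26).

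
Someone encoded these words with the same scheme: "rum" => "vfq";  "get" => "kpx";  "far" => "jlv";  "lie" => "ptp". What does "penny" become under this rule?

tprrc

The shift depends on letter class: consonant r→v is +4, but vowel u→f is +11. Two shifts are in play — +11 for a/e/i/o/u, +4 for every other letter.
For penny: p(cons)+4=t, e(vowel)+11=p, n(cons)+4=r, n(cons)+4=r, y(cons)+4=c.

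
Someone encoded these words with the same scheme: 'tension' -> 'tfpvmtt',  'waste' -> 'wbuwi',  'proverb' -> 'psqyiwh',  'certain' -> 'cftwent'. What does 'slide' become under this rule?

In tension: t→t is +0, e→f is +1, n→p is +2, s→v is +3 — the shift increases by 1 each position. Letter i (0-indexed) is shifted by i+0, so successive shifts are 0, 1, 2, ….
Applying it to slide: s+0=s, l+1=m, i+2=k, d+3=g, e+4=i.

smkgi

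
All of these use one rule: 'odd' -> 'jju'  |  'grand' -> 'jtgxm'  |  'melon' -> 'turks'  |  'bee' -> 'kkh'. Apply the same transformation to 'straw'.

Read the word backwards and shift each letter +6.
Applying it to straw: reverse → warts; then shift: w+6=c, a+6=g, r+6=x, t+6=z, s+6=y.

cgxzy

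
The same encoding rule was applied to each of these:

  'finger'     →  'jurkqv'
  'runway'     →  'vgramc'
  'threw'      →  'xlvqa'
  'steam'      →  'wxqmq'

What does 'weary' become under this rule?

Two shifts are in play — +12 for a/e/i/o/u, +4 for every other letter.
For weary: w(cons)+4=a, e(vowel)+12=q, a(vowel)+12=m, r(cons)+4=v, y(cons)+4=c.

aqmvc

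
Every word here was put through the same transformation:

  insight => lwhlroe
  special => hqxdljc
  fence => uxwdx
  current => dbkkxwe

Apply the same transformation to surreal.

hbkkxjc

i(8)→l(11) and n(13)→w(22) fit y≡23x+9 (mod 26); the inverse of 23 mod 26 is 17. Each letter's alphabet position (a=0..z=25) is mapped through 23·x+9 mod 26 — an affine cipher.
Applying it to surreal: s(18)→23·18+9≡7=h; u(20)→23·20+9≡1=b; r(17)→23·17+9≡10=k; r(17)→23·17+9≡10=k; e(4)→23·4+9≡23=x; a(0)→23·0+9≡9=j; l(11)→23·11+9≡2=c (all mod 26).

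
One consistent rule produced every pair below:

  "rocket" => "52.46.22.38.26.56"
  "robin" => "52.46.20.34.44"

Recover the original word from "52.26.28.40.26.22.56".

reflect

r(#18)→52 and o(#15)→46: differences scale by 2, so n = 2·pos + 16. With a=1..z=26, the number is 2·pos + 16.
Decoding 52.26.28.40.26.22.56: 52→(52−16)÷2=18=r, 26→(26−16)÷2=5=e, 28→(28−16)÷2=6=f, 40→(40−16)÷2=12=l, 26→(26−16)÷2=5=e, 22→(22−16)÷2=3=c, 56→(56−16)÷2=20=t.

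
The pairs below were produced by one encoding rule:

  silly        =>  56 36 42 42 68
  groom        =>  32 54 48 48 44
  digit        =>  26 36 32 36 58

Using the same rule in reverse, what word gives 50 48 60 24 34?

s(#19)→56 and i(#9)→36: differences scale by 2, so n = 2·pos + 18. The formula is n = 2×(alphabet index, a=1) + 18.
Reversing it on 50 48 60 24 34: 50→(50−18)÷2=16=p, 48→(48−18)÷2=15=o, 60→(60−18)÷2=21=u, 24→(24−18)÷2=3=c, 34→(34−18)÷2=8=h.

pouch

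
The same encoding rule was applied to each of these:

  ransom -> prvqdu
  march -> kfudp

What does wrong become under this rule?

jqruz

The word is reversed, then every letter is shifted forward by 3.
Applying it to wrong: reverse → gnorw; then shift: g+3=j, n+3=q, o+3=r, r+3=u, w+3=z.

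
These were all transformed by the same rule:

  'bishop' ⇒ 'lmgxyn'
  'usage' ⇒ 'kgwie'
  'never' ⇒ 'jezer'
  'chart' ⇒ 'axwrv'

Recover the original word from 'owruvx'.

b(1)→l(11) and i(8)→m(12) fit y≡15x+22 (mod 26); the inverse of 15 mod 26 is 7. This is an affine cipher: with a=0,…,z=25, each position x becomes (15x+22) mod 26.
Reversing it on owruvx: o(14)→7·(14−22)≡22=w; w(22)→7·(22−22)≡0=a; r(17)→7·(17−22)≡17=r; u(20)→7·(20−22)≡12=m; v(21)→7·(21−22)≡19=t; x(23)→7·(23−22)≡7=h (all mod 26).

warmth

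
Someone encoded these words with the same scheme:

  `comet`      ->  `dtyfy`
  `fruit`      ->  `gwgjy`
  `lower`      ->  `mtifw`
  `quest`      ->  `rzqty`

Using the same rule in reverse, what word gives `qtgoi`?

pound

Shifts by position in comet: pos 0: c→d (+1), pos 1: o→t (+5), pos 2: m→y (+12), pos 3: e→f (+1), pos 4: t→y (+5) — repeating every 3. A repeating key of period 3 is used — shifts +1, +5, +12 over and over.
Reversing it on qtgoi: q−1=p, t−5=o, g−12=u, o−1=n, i−5=d.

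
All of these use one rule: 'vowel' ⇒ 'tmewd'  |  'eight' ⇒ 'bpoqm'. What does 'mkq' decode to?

ice

The output letters match the input read backwards, each shifted +8: vowel reversed is lewov. Two steps: reverse the string, then apply a Caesar shift of +8.
Undoing it on mkq: shift back: m−8=e, k−8=c, q−8=i → eci; then reverse → ice.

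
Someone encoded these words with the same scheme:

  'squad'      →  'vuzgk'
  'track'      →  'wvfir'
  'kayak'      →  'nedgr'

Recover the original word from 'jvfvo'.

In squad: s→v is +3, q→u is +4, u→z is +5, a→g is +6 — the shift increases by 1 each position. Letter i (0-indexed) is shifted by i+3, so successive shifts are 3, 4, 5, ….
Reversing it on jvfvo: j−3=g, v−4=r, f−5=a, v−6=p, o−7=h.

graph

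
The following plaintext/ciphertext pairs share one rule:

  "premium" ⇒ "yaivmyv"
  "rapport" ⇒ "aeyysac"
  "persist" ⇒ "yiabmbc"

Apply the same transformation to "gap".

pey

The shift depends on letter class: consonant p→y is +9, but vowel e→i is +4. Vowels shift forward by 4 and consonants shift forward by 9.
On gap: g(cons)+9=p, a(vowel)+4=e, p(cons)+9=y.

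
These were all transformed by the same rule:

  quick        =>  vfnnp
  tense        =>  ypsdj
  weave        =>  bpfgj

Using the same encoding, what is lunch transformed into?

qfsnm

Shifts by position in quick: pos 0: q→v (+5), pos 1: u→f (+11), pos 2: i→n (+5), pos 3: c→n (+11) — repeating every 2. A repeating key of period 2 is used — shifts +5, +11 over and over.
On lunch: l+5=q, u+11=f, n+5=s, c+11=n, h+5=m.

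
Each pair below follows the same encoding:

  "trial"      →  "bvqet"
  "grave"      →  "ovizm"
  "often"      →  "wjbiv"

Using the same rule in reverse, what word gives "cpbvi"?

Shifts by position in trial: pos 0: t→b (+8), pos 1: r→v (+4), pos 2: i→q (+8), pos 3: a→e (+4) — repeating every 2. A repeating key of period 2 is used — shifts +8, +4 over and over.
Undoing it on cpbvi: c−8=u, p−4=l, b−8=t, v−4=r, i−8=a.

ultra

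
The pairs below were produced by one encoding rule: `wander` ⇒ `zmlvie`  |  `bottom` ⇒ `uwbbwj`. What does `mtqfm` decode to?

The output letters match the input read backwards, each shifted +8: wander reversed is rednaw. Read the word backwards and shift each letter +8.
Undoing it on mtqfm: shift back: m−8=e, t−8=l, q−8=i, f−8=x, m−8=e → elixe; then reverse → exile.

exile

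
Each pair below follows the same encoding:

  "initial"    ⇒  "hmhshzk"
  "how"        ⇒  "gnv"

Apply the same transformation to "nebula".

Every letter moves 25 places later in the alphabet, wrapping around z→a.
On nebula: n+25=m, e+25=d, b+25=a, u+25=t, l+25=k, a+25=z.

mdatkz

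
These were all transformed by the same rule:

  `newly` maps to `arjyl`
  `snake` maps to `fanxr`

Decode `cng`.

pat

Compare letters: n→a is +13, e→r is +13, w→j is +13 — a constant shift. Every letter moves 13 places later in the alphabet, wrapping around z→a.
Reversing it on cng: c−13=p, n−13=a, g−13=t.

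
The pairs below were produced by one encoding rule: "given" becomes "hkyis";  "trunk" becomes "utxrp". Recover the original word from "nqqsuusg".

In given: g→h is +1, i→k is +2, v→y is +3, e→i is +4 — the shift increases by 1 each position. Letter i (0-indexed) is shifted by i+1, so successive shifts are 1, 2, 3, ….
Undoing it on nqqsuusg: n−1=m, q−2=o, q−3=n, s−4=o, u−5=p, u−6=o, s−7=l, g−8=y.

monopoly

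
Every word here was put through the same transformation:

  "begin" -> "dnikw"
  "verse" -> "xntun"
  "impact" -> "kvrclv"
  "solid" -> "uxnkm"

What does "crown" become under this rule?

It's a Vigenère-style cipher with numeric key [2,9,2]: position i shifts by key[i mod 3].
For crown: c+2=e, r+9=a, o+2=q, w+2=y, n+9=w.

eaqyw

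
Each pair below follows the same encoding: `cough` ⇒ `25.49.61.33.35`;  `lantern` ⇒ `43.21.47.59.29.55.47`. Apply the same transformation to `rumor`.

c(#3)→25 and o(#15)→49: differences scale by 2, so n = 2·pos + 19. Each letter becomes 2×(its alphabet position, a=1..z=26) + 19.
On rumor: r=18→55, u=21→61, m=13→45, o=15→49, r=18→55.

55.61.45.49.55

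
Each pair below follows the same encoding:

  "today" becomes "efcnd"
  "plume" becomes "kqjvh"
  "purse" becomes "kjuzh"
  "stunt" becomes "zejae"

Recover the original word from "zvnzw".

t(19)→e(4) and o(14)→f(5) fit y≡5x+13 (mod 26); the inverse of 5 mod 26 is 21. Each letter's alphabet position (a=0..z=25) is mapped through 5·x+13 mod 26 — an affine cipher.
Reversing it on zvnzw: z(25)→21·(25−13)≡18=s; v(21)→21·(21−13)≡12=m; n(13)→21·(13−13)≡0=a; z(25)→21·(25−13)≡18=s; w(22)→21·(22−13)≡7=h (all mod 26).

smash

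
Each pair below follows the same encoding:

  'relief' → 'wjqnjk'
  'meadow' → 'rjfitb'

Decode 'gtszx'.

Compare letters: r→w is +5, e→j is +5, l→q is +5 — a constant shift. Every letter moves 5 places later in the alphabet, wrapping around z→a.
Decoding gtszx: g−5=b, t−5=o, s−5=n, z−5=u, x−5=s.

bonus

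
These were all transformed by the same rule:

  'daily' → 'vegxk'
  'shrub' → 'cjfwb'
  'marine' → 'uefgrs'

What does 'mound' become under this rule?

This is an affine cipher: with a=0,…,z=25, each position x becomes (23x+4) mod 26.
For mound: m(12)→23·12+4≡20=u; o(14)→23·14+4≡14=o; u(20)→23·20+4≡22=w; n(13)→23·13+4≡17=r; d(3)→23·3+4≡21=v (all mod 26).

uowrv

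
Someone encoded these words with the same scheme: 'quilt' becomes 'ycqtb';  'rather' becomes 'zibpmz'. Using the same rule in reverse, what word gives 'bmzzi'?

terra

Compare letters: q→y is +8, u→c is +8, i→q is +8 — a constant shift. Every letter moves 8 places later in the alphabet, wrapping around z→a.
Undoing it on bmzzi: b−8=t, m−8=e, z−8=r, z−8=r, i−8=a.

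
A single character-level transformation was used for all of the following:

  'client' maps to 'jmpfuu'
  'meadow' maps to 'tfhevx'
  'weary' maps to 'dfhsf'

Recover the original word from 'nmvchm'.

A repeating key of period 2 is used — shifts +7, +1 over and over.
Decoding nmvchm: n−7=g, m−1=l, v−7=o, c−1=b, h−7=a, m−1=l.

global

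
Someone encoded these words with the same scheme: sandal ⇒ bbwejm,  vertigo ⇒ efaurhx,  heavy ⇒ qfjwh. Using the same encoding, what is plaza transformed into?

The shifts repeat in a cycle of length 2: positions 0,1,… shift by +9, +1, then the pattern repeats.
For plaza: p+9=y, l+1=m, a+9=j, z+1=a, a+9=j.

ymjaj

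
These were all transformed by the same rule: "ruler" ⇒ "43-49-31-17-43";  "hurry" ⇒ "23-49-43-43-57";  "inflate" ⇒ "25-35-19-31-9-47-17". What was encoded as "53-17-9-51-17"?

r(#18)→43 and u(#21)→49: differences scale by 2, so n = 2·pos + 7. The formula is n = 2×(alphabet index, a=1) + 7.
Reversing it on 53-17-9-51-17: 53→(53−7)÷2=23=w, 17→(17−7)÷2=5=e, 9→(9−7)÷2=1=a, 51→(51−7)÷2=22=v, 17→(17−7)÷2=5=e.

weave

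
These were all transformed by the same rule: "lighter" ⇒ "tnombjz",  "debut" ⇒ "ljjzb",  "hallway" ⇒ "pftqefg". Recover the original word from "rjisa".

Shifts by position in lighter: pos 0: l→t (+8), pos 1: i→n (+5), pos 2: g→o (+8), pos 3: h→m (+5) — repeating every 2. The shifts repeat in a cycle of length 2: positions 0,1,… shift by +8, +5, then the pattern repeats.
Decoding rjisa: r−8=j, j−5=e, i−8=a, s−5=n, a−8=s.

jeans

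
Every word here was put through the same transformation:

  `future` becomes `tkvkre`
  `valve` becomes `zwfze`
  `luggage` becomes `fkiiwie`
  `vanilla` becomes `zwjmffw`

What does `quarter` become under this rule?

ckwrver

f(5)→t(19) and u(20)→k(10) fit y≡15x+22 (mod 26); the inverse of 15 mod 26 is 7. Each letter's alphabet position (a=0..z=25) is mapped through 15·x+22 mod 26 — an affine cipher.
Applying it to quarter: q(16)→15·16+22≡2=c; u(20)→15·20+22≡10=k; a(0)→15·0+22≡22=w; r(17)→15·17+22≡17=r; t(19)→15·19+22≡21=v; e(4)→15·4+22≡4=e; r(17)→15·17+22≡17=r (all mod 26).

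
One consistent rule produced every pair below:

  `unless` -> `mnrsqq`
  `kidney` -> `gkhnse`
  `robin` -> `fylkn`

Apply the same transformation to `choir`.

u(20)→m(12) and n(13)→n(13) fit y≡11x+0 (mod 26); the inverse of 11 mod 26 is 19. Each letter's alphabet position (a=0..z=25) is mapped through 11·x+0 mod 26 — an affine cipher.
Applying it to choir: c(2)→11·2+0≡22=w; h(7)→11·7+0≡25=z; o(14)→11·14+0≡24=y; i(8)→11·8+0≡10=k; r(17)→11·17+0≡5=f (all mod 26).

wzykf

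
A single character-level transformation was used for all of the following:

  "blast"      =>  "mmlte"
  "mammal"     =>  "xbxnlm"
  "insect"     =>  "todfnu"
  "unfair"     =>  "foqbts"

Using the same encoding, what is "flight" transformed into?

A repeating key of period 2 is used — shifts +11, +1 over and over.
On flight: f+11=q, l+1=m, i+11=t, g+1=h, h+11=s, t+1=u.

qmthsu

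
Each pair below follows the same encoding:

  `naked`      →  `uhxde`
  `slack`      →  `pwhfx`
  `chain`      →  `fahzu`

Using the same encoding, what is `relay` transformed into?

qdwhj

Each letter's alphabet position (a=0..z=25) is mapped through 25·x+7 mod 26 — an affine cipher.
On relay: r(17)→25·17+7≡16=q; e(4)→25·4+7≡3=d; l(11)→25·11+7≡22=w; a(0)→25·0+7≡7=h; y(24)→25·24+7≡9=j (all mod 26).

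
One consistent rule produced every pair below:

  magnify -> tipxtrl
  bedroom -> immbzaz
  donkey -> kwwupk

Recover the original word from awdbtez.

In magnify: m→t is +7, a→i is +8, g→p is +9, n→x is +10 — the shift increases by 1 each position. Letter i (0-indexed) is shifted by i+7, so successive shifts are 7, 8, 9, ….
Undoing it on awdbtez: a−7=t, w−8=o, d−9=u, b−10=r, t−11=i, e−12=s, z−13=m.

tourism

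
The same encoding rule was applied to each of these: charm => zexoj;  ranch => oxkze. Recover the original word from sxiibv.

Compare letters: c→z is +23, h→e is +23, a→x is +23 — a constant shift. Every letter moves 23 places later in the alphabet, wrapping around z→a.
Decoding sxiibv: s−23=v, x−23=a, i−23=l, i−23=l, b−23=e, v−23=y.

valley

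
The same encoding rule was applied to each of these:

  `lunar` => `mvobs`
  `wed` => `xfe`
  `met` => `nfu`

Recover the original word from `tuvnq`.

stump

Every letter moves 1 place later in the alphabet, wrapping around z→a.
Decoding tuvnq: t−1=s, u−1=t, v−1=u, n−1=m, q−1=p.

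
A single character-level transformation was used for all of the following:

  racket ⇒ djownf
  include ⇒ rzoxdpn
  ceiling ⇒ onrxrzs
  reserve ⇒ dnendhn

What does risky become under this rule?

The shift depends on letter class: consonant r→d is +12, but vowel a→j is +9. Two shifts are in play — +9 for a/e/i/o/u, +12 for every other letter.
For risky: r(cons)+12=d, i(vowel)+9=r, s(cons)+12=e, k(cons)+12=w, y(cons)+12=k.

drewk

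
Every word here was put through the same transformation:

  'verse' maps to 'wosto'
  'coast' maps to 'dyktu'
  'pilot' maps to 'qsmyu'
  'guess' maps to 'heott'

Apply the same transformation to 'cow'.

dyx

The shift depends on letter class: consonant v→w is +1, but vowel e→o is +10. Vowels shift forward by 10 and consonants shift forward by 1.
Applying it to cow: c(cons)+1=d, o(vowel)+10=y, w(cons)+1=x.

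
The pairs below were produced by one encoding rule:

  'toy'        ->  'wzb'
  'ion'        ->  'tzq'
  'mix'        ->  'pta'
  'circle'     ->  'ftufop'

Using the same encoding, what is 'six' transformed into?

The shift depends on letter class: consonant t→w is +3, but vowel o→z is +11. Two shifts are in play — +11 for a/e/i/o/u, +3 for every other letter.
On six: s(cons)+3=v, i(vowel)+11=t, x(cons)+3=a.

vta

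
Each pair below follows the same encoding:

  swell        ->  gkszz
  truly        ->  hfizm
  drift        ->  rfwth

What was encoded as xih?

Each letter is shifted forward by 14 in the alphabet (a Caesar shift of +14).
Reversing it on xih: x−14=j, i−14=u, h−14=t.

jut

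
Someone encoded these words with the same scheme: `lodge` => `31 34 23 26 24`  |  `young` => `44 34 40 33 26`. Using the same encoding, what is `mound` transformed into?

Letters become their 1-based position plus 19 (so a→20, b→21, …).
On mound: m=13→32, o=15→34, u=21→40, n=14→33, d=4→23.

32 34 40 33 23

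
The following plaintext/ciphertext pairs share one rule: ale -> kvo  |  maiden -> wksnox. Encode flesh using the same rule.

pvocr

Compare letters: a→k is +10, l→v is +10, e→o is +10 — a constant shift. Each letter is shifted forward by 10 in the alphabet (a Caesar shift of +10).
On flesh: f+10=p, l+10=v, e+10=o, s+10=c, h+10=r.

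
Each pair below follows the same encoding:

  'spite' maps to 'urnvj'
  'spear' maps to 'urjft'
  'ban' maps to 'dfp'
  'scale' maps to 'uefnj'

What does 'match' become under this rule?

ofvej

The shift depends on letter class: consonant s→u is +2, but vowel i→n is +5. Two shifts are in play — +5 for a/e/i/o/u, +2 for every other letter.
Applying it to match: m(cons)+2=o, a(vowel)+5=f, t(cons)+2=v, c(cons)+2=e, h(cons)+2=j.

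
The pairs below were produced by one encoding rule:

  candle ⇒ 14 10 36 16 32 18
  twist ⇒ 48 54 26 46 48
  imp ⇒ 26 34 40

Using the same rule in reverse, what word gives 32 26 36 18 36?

linen

c(#3)→14 and a(#1)→10: differences scale by 2, so n = 2·pos + 8. Each letter becomes 2×(its alphabet position, a=1..z=26) + 8.
Reversing it on 32 26 36 18 36: 32→(32−8)÷2=12=l, 26→(26−8)÷2=9=i, 36→(36−8)÷2=14=n, 18→(18−8)÷2=5=e, 36→(36−8)÷2=14=n.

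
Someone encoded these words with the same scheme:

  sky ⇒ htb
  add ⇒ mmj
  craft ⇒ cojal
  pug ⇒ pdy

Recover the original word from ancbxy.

poster

The output letters match the input read backwards, each shifted +9: sky reversed is yks. Two steps: reverse the string, then apply a Caesar shift of +9.
Decoding ancbxy: shift back: a−9=r, n−9=e, c−9=t, b−9=s, x−9=o, y−9=p → retsop; then reverse → poster.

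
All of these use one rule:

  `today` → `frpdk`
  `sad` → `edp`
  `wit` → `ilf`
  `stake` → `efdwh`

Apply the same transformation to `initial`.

Two shifts are in play — +3 for a/e/i/o/u, +12 for every other letter.
On initial: i(vowel)+3=l, n(cons)+12=z, i(vowel)+3=l, t(cons)+12=f, i(vowel)+3=l, a(vowel)+3=d, l(cons)+12=x.

lzlfldx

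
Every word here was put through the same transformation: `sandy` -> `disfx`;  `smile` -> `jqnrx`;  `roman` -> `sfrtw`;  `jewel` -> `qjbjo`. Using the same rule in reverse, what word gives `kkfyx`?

staff

The output letters match the input read backwards, each shifted +5: sandy reversed is ydnas. The word is reversed, then every letter is shifted forward by 5.
Decoding kkfyx: shift back: k−5=f, k−5=f, f−5=a, y−5=t, x−5=s → ffats; then reverse → staff.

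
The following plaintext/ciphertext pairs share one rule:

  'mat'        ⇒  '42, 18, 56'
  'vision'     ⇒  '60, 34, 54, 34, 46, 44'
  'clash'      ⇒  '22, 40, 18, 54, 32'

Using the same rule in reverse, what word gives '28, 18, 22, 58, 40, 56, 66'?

faculty

With a=1..z=26, the number is 2·pos + 16.
Decoding 28, 18, 22, 58, 40, 56, 66: 28→(28−16)÷2=6=f, 18→(18−16)÷2=1=a, 22→(22−16)÷2=3=c, 58→(58−16)÷2=21=u, 40→(40−16)÷2=12=l, 56→(56−16)÷2=20=t, 66→(66−16)÷2=25=y.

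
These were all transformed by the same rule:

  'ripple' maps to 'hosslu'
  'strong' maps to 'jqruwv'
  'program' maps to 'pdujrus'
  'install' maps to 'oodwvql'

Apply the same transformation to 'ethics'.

vflkwh

The output letters match the input read backwards, each shifted +3: ripple reversed is elppir. The word is reversed, then every letter is shifted forward by 3.
Applying it to ethics: reverse → scihte; then shift: s+3=v, c+3=f, i+3=l, h+3=k, t+3=w, e+3=h.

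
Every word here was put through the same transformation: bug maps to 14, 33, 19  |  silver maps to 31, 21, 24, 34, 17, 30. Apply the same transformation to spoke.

b is letter #2 and maps to 14: an offset of 12. Each letter is replaced by its alphabet position (a=1..z=26) + 12.
On spoke: s=19→31, p=16→28, o=15→27, k=11→23, e=5→17.

31, 28, 27, 23, 17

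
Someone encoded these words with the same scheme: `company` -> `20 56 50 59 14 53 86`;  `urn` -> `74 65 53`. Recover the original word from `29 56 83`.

The formula is n = 3×(alphabet index, a=1) + 11.
Undoing it on 29 56 83: 29→(29−11)÷3=6=f, 56→(56−11)÷3=15=o, 83→(83−11)÷3=24=x.

fox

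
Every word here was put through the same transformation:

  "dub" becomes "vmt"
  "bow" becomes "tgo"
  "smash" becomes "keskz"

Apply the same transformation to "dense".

vwfkw

Compare letters: d→v is +18, u→m is +18, b→t is +18 — a constant shift. Each letter is shifted forward by 18 in the alphabet (a Caesar shift of +18).
For dense: d+18=v, e+18=w, n+18=f, s+18=k, e+18=w.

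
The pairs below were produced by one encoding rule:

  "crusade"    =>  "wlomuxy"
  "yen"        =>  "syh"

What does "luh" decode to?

ran

Compare letters: c→w is +20, r→l is +20, u→o is +20 — a constant shift. It's a constant shift of +20 (ROT20).
Decoding luh: l−20=r, u−20=a, h−20=n.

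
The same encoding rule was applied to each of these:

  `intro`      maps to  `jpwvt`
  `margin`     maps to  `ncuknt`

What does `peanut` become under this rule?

In intro: i→j is +1, n→p is +2, t→w is +3, r→v is +4 — the shift increases by 1 each position. Letter i (0-indexed) is shifted by i+1, so successive shifts are 1, 2, 3, ….
For peanut: p+1=q, e+2=g, a+3=d, n+4=r, u+5=z, t+6=z.

qgdrzz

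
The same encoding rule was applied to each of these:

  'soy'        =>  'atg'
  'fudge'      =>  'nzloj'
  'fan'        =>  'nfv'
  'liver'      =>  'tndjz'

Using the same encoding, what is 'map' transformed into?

Two shifts are in play — +5 for a/e/i/o/u, +8 for every other letter.
For map: m(cons)+8=u, a(vowel)+5=f, p(cons)+8=x.

ufx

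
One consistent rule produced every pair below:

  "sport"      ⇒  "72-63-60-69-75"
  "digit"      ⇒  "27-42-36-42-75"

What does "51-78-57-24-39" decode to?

lunch

s(#19)→72 and p(#16)→63: differences scale by 3, so n = 3·pos + 15. Each letter becomes 3×(its alphabet position, a=1..z=26) + 15.
Decoding 51-78-57-24-39: 51→(51−15)÷3=12=l, 78→(78−15)÷3=21=u, 57→(57−15)÷3=14=n, 24→(24−15)÷3=3=c, 39→(39−15)÷3=8=h.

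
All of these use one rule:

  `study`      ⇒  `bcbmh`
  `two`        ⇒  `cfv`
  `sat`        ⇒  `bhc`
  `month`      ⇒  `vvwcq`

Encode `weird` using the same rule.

flpam

The shift depends on letter class: consonant s→b is +9, but vowel u→b is +7. Vowels shift forward by 7 and consonants shift forward by 9.
Applying it to weird: w(cons)+9=f, e(vowel)+7=l, i(vowel)+7=p, r(cons)+9=a, d(cons)+9=m.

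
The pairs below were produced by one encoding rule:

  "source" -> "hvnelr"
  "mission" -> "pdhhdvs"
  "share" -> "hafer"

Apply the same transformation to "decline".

orlmdsr

This is an affine cipher: with a=0,…,z=25, each position x becomes (3x+5) mod 26.
Applying it to decline: d(3)→3·3+5≡14=o; e(4)→3·4+5≡17=r; c(2)→3·2+5≡11=l; l(11)→3·11+5≡12=m; i(8)→3·8+5≡3=d; n(13)→3·13+5≡18=s; e(4)→3·4+5≡17=r (all mod 26).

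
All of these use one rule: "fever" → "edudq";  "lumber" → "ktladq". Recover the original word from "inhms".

Compare letters: f→e is +25, e→d is +25, v→u is +25 — a constant shift. It's a constant shift of +25 (ROT25).
Decoding inhms: i−25=j, n−25=o, h−25=i, m−25=n, s−25=t.

joint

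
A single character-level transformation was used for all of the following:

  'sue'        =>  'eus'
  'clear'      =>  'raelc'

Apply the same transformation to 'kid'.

The output letters match the input read backwards: sue reversed is eus. It's just the letters in reverse order.
For kid: reverse → dik.

dik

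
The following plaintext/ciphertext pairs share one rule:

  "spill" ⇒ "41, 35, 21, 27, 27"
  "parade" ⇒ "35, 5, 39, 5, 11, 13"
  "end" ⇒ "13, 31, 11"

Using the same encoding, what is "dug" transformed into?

11, 45, 17

Each letter becomes 2×(its alphabet position, a=1..z=26) + 3.
For dug: d=4→11, u=21→45, g=7→17.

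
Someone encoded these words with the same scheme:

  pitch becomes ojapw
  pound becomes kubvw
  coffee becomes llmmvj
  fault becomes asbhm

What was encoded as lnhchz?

The output letters match the input read backwards, each shifted +7: pitch reversed is hctip. Read the word backwards and shift each letter +7.
Reversing it on lnhchz: shift back: l−7=e, n−7=g, h−7=a, c−7=v, h−7=a, z−7=s → egavas; then reverse → savage.

savage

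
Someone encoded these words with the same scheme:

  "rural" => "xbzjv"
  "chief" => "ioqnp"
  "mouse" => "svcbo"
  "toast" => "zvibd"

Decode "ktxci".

In rural: r→x is +6, u→b is +7, r→z is +8, a→j is +9 — the shift increases by 1 each position. Letter i (0-indexed) is shifted by i+6, so successive shifts are 6, 7, 8, ….
Undoing it on ktxci: k−6=e, t−7=m, x−8=p, c−9=t, i−10=y.

empty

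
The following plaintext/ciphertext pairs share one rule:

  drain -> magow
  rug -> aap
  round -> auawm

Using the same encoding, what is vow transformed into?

euf

The shift depends on letter class: consonant d→m is +9, but vowel a→g is +6. Two shifts are in play — +6 for a/e/i/o/u, +9 for every other letter.
On vow: v(cons)+9=e, o(vowel)+6=u, w(cons)+9=f.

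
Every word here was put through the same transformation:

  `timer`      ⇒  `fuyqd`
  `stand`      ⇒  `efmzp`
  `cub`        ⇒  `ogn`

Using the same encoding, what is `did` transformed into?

Compare letters: t→f is +12, i→u is +12, m→y is +12 — a constant shift. Every letter moves 12 places later in the alphabet, wrapping around z→a.
Applying it to did: d+12=p, i+12=u, d+12=p.

pup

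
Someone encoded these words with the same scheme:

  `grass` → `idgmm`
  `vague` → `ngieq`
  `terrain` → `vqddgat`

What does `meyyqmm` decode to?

Each letter's alphabet position (a=0..z=25) is mapped through 9·x+6 mod 26 — an affine cipher.
Reversing it on meyyqmm: m(12)→3·(12−6)≡18=s; e(4)→3·(4−6)≡20=u; y(24)→3·(24−6)≡2=c; y(24)→3·(24−6)≡2=c; q(16)→3·(16−6)≡4=e; m(12)→3·(12−6)≡18=s; m(12)→3·(12−6)≡18=s (all mod 26).

success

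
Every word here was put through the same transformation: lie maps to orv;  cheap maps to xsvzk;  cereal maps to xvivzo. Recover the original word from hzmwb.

sandy

Each pair mirrors across the alphabet (l↔o, i↔r, e↔v): positions sum to 25. Each letter is replaced by its mirror in the alphabet: a↔z, b↔y, c↔x, and so on (the Atbash cipher).
Undoing it on hzmwb: h↔s, z↔a, m↔n, w↔d, b↔y.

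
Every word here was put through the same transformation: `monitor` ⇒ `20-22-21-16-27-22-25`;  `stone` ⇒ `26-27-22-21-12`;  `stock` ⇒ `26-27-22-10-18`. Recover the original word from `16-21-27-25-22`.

intro

m is letter #13 and maps to 20: an offset of 7. Each letter is replaced by its alphabet position (a=1..z=26) + 7.
Reversing it on 16-21-27-25-22: 16→(16−7)÷1=9=i, 21→(21−7)÷1=14=n, 27→(27−7)÷1=20=t, 25→(25−7)÷1=18=r, 22→(22−7)÷1=15=o.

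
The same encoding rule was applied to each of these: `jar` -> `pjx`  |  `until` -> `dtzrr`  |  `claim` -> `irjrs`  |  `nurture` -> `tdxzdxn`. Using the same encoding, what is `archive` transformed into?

jxinrbn

The shift depends on letter class: consonant j→p is +6, but vowel a→j is +9. Vowels shift forward by 9 and consonants shift forward by 6.
For archive: a(vowel)+9=j, r(cons)+6=x, c(cons)+6=i, h(cons)+6=n, i(vowel)+9=r, v(cons)+6=b, e(vowel)+9=n.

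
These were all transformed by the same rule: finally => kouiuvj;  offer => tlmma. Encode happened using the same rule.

In finally: f→k is +5, i→o is +6, n→u is +7, a→i is +8 — the shift increases by 1 each position. Letter i (0-indexed) is shifted by i+5, so successive shifts are 5, 6, 7, ….
On happened: h+5=m, a+6=g, p+7=w, p+8=x, e+9=n, n+10=x, e+11=p, d+12=p.

mgwxnxpp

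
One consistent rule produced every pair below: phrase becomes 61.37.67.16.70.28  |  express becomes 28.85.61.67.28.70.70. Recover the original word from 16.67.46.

ark

p(#16)→61 and h(#8)→37: differences scale by 3, so n = 3·pos + 13. With a=1..z=26, the number is 3·pos + 13.
Decoding 16.67.46: 16→(16−13)÷3=1=a, 67→(67−13)÷3=18=r, 46→(46−13)÷3=11=k.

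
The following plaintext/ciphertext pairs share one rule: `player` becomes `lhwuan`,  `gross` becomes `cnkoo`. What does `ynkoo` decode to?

Compare letters: p→l is +22, l→h is +22, a→w is +22 — a constant shift. It's a constant shift of +22 (ROT22).
Undoing it on ynkoo: y−22=c, n−22=r, k−22=o, o−22=s, o−22=s.

cross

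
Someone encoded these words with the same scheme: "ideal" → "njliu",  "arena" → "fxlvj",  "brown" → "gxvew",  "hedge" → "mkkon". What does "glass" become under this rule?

lrhab

In ideal: i→n is +5, d→j is +6, e→l is +7, a→i is +8 — the shift increases by 1 each position. Each letter shifts forward by (position + 5), i.e. 5, 6, 7, … — the shift grows by one for each successive letter.
For glass: g+5=l, l+6=r, a+7=h, s+8=a, s+9=b.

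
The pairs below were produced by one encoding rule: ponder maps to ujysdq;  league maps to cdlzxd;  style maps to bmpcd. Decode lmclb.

p(15)→u(20) and o(14)→j(9) fit y≡11x+11 (mod 26); the inverse of 11 mod 26 is 19. Each letter's alphabet position (a=0..z=25) is mapped through 11·x+11 mod 26 — an affine cipher.
Decoding lmclb: l(11)→19·(11−11)≡0=a; m(12)→19·(12−11)≡19=t; c(2)→19·(2−11)≡11=l; l(11)→19·(11−11)≡0=a; b(1)→19·(1−11)≡18=s (all mod 26).

atlas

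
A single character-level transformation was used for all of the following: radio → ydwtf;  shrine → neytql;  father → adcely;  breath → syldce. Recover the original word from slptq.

r(17)→y(24) and a(0)→d(3) fit y≡15x+3 (mod 26); the inverse of 15 mod 26 is 7. Treating letters as 0–25, the rule is x ↦ 15x + 3 (mod 26).
Undoing it on slptq: s(18)→7·(18−3)≡1=b; l(11)→7·(11−3)≡4=e; p(15)→7·(15−3)≡6=g; t(19)→7·(19−3)≡8=i; q(16)→7·(16−3)≡13=n (all mod 26).

begin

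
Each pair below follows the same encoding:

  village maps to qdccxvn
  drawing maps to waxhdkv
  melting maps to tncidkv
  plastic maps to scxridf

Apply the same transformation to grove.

vabqn

v(21)→q(16) and i(8)→d(3) fit y≡17x+23 (mod 26); the inverse of 17 mod 26 is 23. This is an affine cipher: with a=0,…,z=25, each position x becomes (17x+23) mod 26.
On grove: g(6)→17·6+23≡21=v; r(17)→17·17+23≡0=a; o(14)→17·14+23≡1=b; v(21)→17·21+23≡16=q; e(4)→17·4+23≡13=n (all mod 26).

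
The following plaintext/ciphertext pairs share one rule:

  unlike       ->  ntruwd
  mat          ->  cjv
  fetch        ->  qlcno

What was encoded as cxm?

The word is reversed, then every letter is shifted forward by 9.
Undoing it on cxm: shift back: c−9=t, x−9=o, m−9=d → tod; then reverse → dot.

dot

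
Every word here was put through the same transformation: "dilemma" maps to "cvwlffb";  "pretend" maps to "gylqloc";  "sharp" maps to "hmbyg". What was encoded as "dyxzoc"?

ground

d(3)→c(2) and i(8)→v(21) fit y≡9x+1 (mod 26); the inverse of 9 mod 26 is 3. Treating letters as 0–25, the rule is x ↦ 9x + 1 (mod 26).
Reversing it on dyxzoc: d(3)→3·(3−1)≡6=g; y(24)→3·(24−1)≡17=r; x(23)→3·(23−1)≡14=o; z(25)→3·(25−1)≡20=u; o(14)→3·(14−1)≡13=n; c(2)→3·(2−1)≡3=d (all mod 26).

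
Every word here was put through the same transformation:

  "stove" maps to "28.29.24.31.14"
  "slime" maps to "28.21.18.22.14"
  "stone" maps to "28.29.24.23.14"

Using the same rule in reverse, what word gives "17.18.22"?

him

s is letter #19 and maps to 28: an offset of 9. The number is (letter's place in the alphabet, a=1) + 9.
Reversing it on 17.18.22: 17→(17−9)÷1=8=h, 18→(18−9)÷1=9=i, 22→(22−9)÷1=13=m.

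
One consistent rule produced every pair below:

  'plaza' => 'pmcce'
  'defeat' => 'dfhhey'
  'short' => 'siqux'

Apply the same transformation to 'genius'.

The shift increases by 1 at each position, starting from +0: 0, 1, 2, ….
Applying it to genius: g+0=g, e+1=f, n+2=p, i+3=l, u+4=y, s+5=x.

gfplyx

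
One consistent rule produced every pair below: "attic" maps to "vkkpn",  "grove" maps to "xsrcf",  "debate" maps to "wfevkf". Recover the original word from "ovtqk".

fault

a(0)→v(21) and t(19)→k(10) fit y≡9x+21 (mod 26); the inverse of 9 mod 26 is 3. Treating letters as 0–25, the rule is x ↦ 9x + 21 (mod 26).
Decoding ovtqk: o(14)→3·(14−21)≡5=f; v(21)→3·(21−21)≡0=a; t(19)→3·(19−21)≡20=u; q(16)→3·(16−21)≡11=l; k(10)→3·(10−21)≡19=t (all mod 26).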